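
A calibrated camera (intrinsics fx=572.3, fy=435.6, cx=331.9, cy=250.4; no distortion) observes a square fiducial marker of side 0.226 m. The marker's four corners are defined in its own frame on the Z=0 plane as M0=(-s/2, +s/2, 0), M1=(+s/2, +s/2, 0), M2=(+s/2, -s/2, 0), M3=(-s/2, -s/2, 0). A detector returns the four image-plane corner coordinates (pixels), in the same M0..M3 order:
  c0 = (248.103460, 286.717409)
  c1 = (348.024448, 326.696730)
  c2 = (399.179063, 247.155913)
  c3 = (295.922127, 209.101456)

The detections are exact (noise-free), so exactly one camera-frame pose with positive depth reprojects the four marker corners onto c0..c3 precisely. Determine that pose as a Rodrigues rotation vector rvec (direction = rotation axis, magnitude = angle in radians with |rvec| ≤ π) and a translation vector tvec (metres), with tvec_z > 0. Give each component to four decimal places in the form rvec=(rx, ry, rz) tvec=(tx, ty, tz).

rvec=(0.0454, 0.1803, 0.4522) tvec=(-0.0199, 0.0439, 1.1221)

Intrinsics K: fx=572.3, fy=435.6, cx=331.9, cy=250.4
Marker side s = 0.226 m; corners in marker frame (Z=0):
  M0 = (-0.1130, +0.1130, 0)
  M1 = (+0.1130, +0.1130, 0)
  M2 = (+0.1130, -0.1130, 0)
  M3 = (-0.1130, -0.1130, 0)
Detected image corners:
  c0 = (248.103460, 286.717409) px
  c1 = (348.024448, 326.696730) px
  c2 = (399.179063, 247.155913) px
  c3 = (295.922127, 209.101456) px
Planar DLT: solve 8×8 A·h = b for H (H[2,2]=1):
  H  [+402.51884 -194.80216 +321.76460]
  H  [+133.80139 +367.54041 +267.42809]
  H  [-0.14537 +0.07448 +1.00000]
B = K⁻¹H; ‖b₁‖=0.891172, ‖b₂‖=0.891172; λ = 2/(‖b₁‖+‖b₂‖) = 1.122118, sign → tz>0 ⇒ λ=+1.122118
r₁ = λ·B[:,0] = (+0.88383,+0.43845,-0.16313); r₂ = λ·B[:,1] = (-0.43042,+0.89875,+0.08358)
r₃ = r₁×r₂ = (+0.18326,-0.00366,+0.98306); SVD([r₁ r₂ r₃]) → R = UVᵀ:
  R  [+0.88383 -0.43042 +0.18326]
  R  [+0.43845 +0.89875 -0.00366]
  R  [-0.16313 +0.08358 +0.98306]
t = (-0.01987, +0.04386, +1.12212) m
tr R = 2.765637; θ = arccos((tr R − 1)/2) = 0.488967 rad = 28.016°
axis k = ((R−Rᵀ)₃₂, (R−Rᵀ)₁₃, (R−Rᵀ)₂₁) / (2 sinθ) = (+0.092862, +0.368715, +0.924892)
rvec = θ·k = (+0.045406, +0.180290, +0.452242)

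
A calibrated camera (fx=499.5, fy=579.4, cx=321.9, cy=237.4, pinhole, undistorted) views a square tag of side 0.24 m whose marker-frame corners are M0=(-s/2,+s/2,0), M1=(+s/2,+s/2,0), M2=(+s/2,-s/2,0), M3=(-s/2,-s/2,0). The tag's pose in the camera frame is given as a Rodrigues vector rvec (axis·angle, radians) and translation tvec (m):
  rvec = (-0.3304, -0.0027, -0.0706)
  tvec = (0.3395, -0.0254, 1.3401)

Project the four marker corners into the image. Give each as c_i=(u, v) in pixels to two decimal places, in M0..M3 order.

c0=(409.60, 280.24) c1=(501.15, 272.78) c2=(485.00, 175.76) c3=(398.58, 182.56)

Intrinsics K: fx=499.5, fy=579.4, cx=321.9, cy=237.4
Marker side s = 0.24 m; corners in marker frame (Z=0):
  M0 = (-0.1200, +0.1200, 0)
  M1 = (+0.1200, +0.1200, 0)
  M2 = (+0.1200, -0.1200, 0)
  M3 = (-0.1200, -0.1200, 0)
rvec = (-0.3304, -0.0027, -0.0706), |rvec| = θ = 0.33787 rad = 19.358°
Rodrigues: sinθ=0.33148, 1−cosθ=0.05654; R = I + sinθ·[k]× + (1−cosθ)·[k]×²:
    [+0.99753 +0.06971 +0.00890]
    [-0.06882 +0.94347 +0.32424]
    [+0.01420 -0.32406 +0.94593]
t = (0.3395, -0.0254, 1.3401) m
M0: Pc = R·M0+t = (+0.22816, +0.09607, +1.29951); u = 499.5·(+0.22816)/1.29951 + 321.9 = 409.5997, v = 579.4·(+0.09607)/1.29951 + 237.4 = 280.2359
M1: Pc = R·M1+t = (+0.46757, +0.07956, +1.30292); u = 499.5·(+0.46757)/1.30292 + 321.9 = 501.1518, v = 579.4·(+0.07956)/1.30292 + 237.4 = 272.7787
M2: Pc = R·M2+t = (+0.45084, -0.14687, +1.38069); u = 499.5·(+0.45084)/1.38069 + 321.9 = 485.0023, v = 579.4·(-0.14687)/1.38069 + 237.4 = 175.7648
M3: Pc = R·M3+t = (+0.21143, -0.13036, +1.37728); u = 499.5·(+0.21143)/1.37728 + 321.9 = 398.5802, v = 579.4·(-0.13036)/1.37728 + 237.4 = 182.5608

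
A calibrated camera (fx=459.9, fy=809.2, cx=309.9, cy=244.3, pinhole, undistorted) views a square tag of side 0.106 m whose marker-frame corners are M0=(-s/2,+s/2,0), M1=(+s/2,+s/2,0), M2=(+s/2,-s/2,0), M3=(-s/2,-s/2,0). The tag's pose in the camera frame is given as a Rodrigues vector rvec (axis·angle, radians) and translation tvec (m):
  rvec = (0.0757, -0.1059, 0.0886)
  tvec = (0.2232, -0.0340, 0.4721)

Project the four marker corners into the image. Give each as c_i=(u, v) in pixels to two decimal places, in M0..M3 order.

c0=(472.12, 268.70) c1=(568.50, 283.12) c2=(582.07, 104.05) c3=(484.47, 84.93)

Intrinsics K: fx=459.9, fy=809.2, cx=309.9, cy=244.3
Marker side s = 0.106 m; corners in marker frame (Z=0):
  M0 = (-0.0530, +0.0530, 0)
  M1 = (+0.0530, +0.0530, 0)
  M2 = (+0.0530, -0.0530, 0)
  M3 = (-0.0530, -0.0530, 0)
rvec = (0.0757, -0.1059, 0.0886), |rvec| = θ = 0.15747 rad = 9.022°
Rodrigues: sinθ=0.15682, 1−cosθ=0.01237; R = I + sinθ·[k]× + (1−cosθ)·[k]×²:
    [+0.99049 -0.09223 -0.10212]
    [+0.08423 +0.99322 -0.08007]
    [+0.10881 +0.07071 +0.99154]
t = (0.2232, -0.0340, 0.4721) m
M0: Pc = R·M0+t = (+0.16582, +0.01418, +0.47008); u = 459.9·(+0.16582)/0.47008 + 309.9 = 472.1247, v = 809.2·(+0.01418)/0.47008 + 244.3 = 268.7034
M1: Pc = R·M1+t = (+0.27081, +0.02311, +0.48161); u = 459.9·(+0.27081)/0.48161 + 309.9 = 568.4976, v = 809.2·(+0.02311)/0.48161 + 244.3 = 283.1211
M2: Pc = R·M2+t = (+0.28058, -0.08218, +0.47412); u = 459.9·(+0.28058)/0.47412 + 309.9 = 582.0691, v = 809.2·(-0.08218)/0.47412 + 244.3 = 104.0459
M3: Pc = R·M3+t = (+0.17559, -0.09111, +0.46259); u = 459.9·(+0.17559)/0.46259 + 309.9 = 484.4731, v = 809.2·(-0.09111)/0.46259 + 244.3 = 84.9298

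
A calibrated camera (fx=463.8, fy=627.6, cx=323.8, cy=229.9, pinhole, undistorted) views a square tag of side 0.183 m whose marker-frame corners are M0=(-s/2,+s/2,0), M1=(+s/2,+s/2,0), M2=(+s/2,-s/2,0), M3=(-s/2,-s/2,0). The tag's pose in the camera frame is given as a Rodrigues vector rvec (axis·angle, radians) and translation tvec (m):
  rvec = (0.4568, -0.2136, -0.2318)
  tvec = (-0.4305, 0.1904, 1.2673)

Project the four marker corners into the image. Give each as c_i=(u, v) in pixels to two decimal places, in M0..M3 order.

Intrinsics K: fx=463.8, fy=627.6, cx=323.8, cy=229.9
Marker side s = 0.183 m; corners in marker frame (Z=0):
  M0 = (-0.0915, +0.0915, 0)
  M1 = (+0.0915, +0.0915, 0)
  M2 = (+0.0915, -0.0915, 0)
  M3 = (-0.0915, -0.0915, 0)
rvec = (0.4568, -0.2136, -0.2318), |rvec| = θ = 0.55500 rad = 31.799°
Rodrigues: sinθ=0.52694, 1−cosθ=0.15010; R = I + sinθ·[k]× + (1−cosθ)·[k]×²:
    [+0.95158 +0.17254 -0.25440]
    [-0.26763 +0.87213 -0.40958]
    [+0.15120 +0.45784 +0.87608]
t = (-0.4305, 0.1904, 1.2673) m
M0: Pc = R·M0+t = (-0.50178, +0.29469, +1.29536); u = 463.8·(-0.50178)/1.29536 + 323.8 = 144.1376, v = 627.6·(+0.29469)/1.29536 + 229.9 = 372.6764
M1: Pc = R·M1+t = (-0.32764, +0.24571, +1.32303); u = 463.8·(-0.32764)/1.32303 + 323.8 = 208.9415, v = 627.6·(+0.24571)/1.32303 + 229.9 = 346.4577
M2: Pc = R·M2+t = (-0.35922, +0.08611, +1.23924); u = 463.8·(-0.35922)/1.23924 + 323.8 = 189.3592, v = 627.6·(+0.08611)/1.23924 + 229.9 = 273.5102
M3: Pc = R·M3+t = (-0.53336, +0.13509, +1.21157); u = 463.8·(-0.53336)/1.21157 + 323.8 = 119.6266, v = 627.6·(+0.13509)/1.21157 + 229.9 = 299.8760

c0=(144.14, 372.68) c1=(208.94, 346.46) c2=(189.36, 273.51) c3=(119.63, 299.88)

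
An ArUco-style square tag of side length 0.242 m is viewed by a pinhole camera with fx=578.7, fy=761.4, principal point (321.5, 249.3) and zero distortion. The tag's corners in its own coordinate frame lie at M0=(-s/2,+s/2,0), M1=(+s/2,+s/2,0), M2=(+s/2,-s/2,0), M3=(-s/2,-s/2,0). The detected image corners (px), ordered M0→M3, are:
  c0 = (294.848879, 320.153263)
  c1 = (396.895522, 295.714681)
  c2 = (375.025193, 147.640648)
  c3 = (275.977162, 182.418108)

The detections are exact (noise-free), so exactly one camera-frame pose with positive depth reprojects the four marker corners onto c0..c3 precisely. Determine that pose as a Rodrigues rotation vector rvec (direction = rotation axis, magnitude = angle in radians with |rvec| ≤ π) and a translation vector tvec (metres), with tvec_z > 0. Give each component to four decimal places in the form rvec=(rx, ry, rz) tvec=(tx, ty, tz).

Intrinsics K: fx=578.7, fy=761.4, cx=321.5, cy=249.3
Marker side s = 0.242 m; corners in marker frame (Z=0):
  M0 = (-0.1210, +0.1210, 0)
  M1 = (+0.1210, +0.1210, 0)
  M2 = (+0.1210, -0.1210, 0)
  M3 = (-0.1210, -0.1210, 0)
Detected image corners:
  c0 = (294.848879, 320.153263) px
  c1 = (396.895522, 295.714681) px
  c2 = (375.025193, 147.640648) px
  c3 = (275.977162, 182.418108) px
Planar DLT: solve 8×8 A·h = b for H (H[2,2]=1):
  H  [+310.90036 +63.75577 +333.71817]
  H  [-196.14767 +575.48766 +236.51955]
  H  [-0.31142 -0.06014 +1.00000]
B = K⁻¹H; ‖b₁‖=0.790989, ‖b₂‖=0.790989; λ = 2/(‖b₁‖+‖b₂‖) = 1.264240, sign → tz>0 ⇒ λ=+1.264240
r₁ = λ·B[:,0] = (+0.89793,-0.19678,-0.39371); r₂ = λ·B[:,1] = (+0.18152,+0.98044,-0.07603)
r₃ = r₁×r₂ = (+0.40097,-0.00320,+0.91609); SVD([r₁ r₂ r₃]) → R = UVᵀ:
  R  [+0.89793 +0.18152 +0.40097]
  R  [-0.19678 +0.98044 -0.00320]
  R  [-0.39371 -0.07603 +0.91609]
t = (+0.02669, -0.02122, +1.26424) m
tr R = 2.794455; θ = arccos((tr R − 1)/2) = 0.457346 rad = 26.204°
axis k = ((R−Rᵀ)₃₂, (R−Rᵀ)₁₃, (R−Rᵀ)₂₁) / (2 sinθ) = (-0.082476, +0.899837, -0.428359)
rvec = θ·k = (-0.037720, +0.411537, -0.195908)

rvec=(-0.0377, 0.4115, -0.1959) tvec=(0.0267, -0.0212, 1.2642)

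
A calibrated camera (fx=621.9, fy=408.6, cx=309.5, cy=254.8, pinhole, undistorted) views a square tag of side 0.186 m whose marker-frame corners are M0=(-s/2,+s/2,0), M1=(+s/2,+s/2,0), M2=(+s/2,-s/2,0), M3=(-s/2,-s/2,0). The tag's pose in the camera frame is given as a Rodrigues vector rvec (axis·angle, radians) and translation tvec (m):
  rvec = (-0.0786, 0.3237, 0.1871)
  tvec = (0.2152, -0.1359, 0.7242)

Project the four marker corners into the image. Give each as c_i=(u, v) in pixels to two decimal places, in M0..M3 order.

c0=(401.12, 221.78) c1=(565.21, 237.63) c2=(594.34, 131.26) c3=(429.82, 124.01)

Intrinsics K: fx=621.9, fy=408.6, cx=309.5, cy=254.8
Marker side s = 0.186 m; corners in marker frame (Z=0):
  M0 = (-0.0930, +0.0930, 0)
  M1 = (+0.0930, +0.0930, 0)
  M2 = (+0.0930, -0.0930, 0)
  M3 = (-0.0930, -0.0930, 0)
rvec = (-0.0786, 0.3237, 0.1871), |rvec| = θ = 0.38206 rad = 21.890°
Rodrigues: sinθ=0.37283, 1−cosθ=0.07210; R = I + sinθ·[k]× + (1−cosθ)·[k]×²:
    [+0.93095 -0.19515 +0.30862]
    [+0.17001 +0.97966 +0.10662]
    [-0.32315 -0.04679 +0.94519]
t = (0.2152, -0.1359, 0.7242) m
M0: Pc = R·M0+t = (+0.11047, -0.06060, +0.74990); u = 621.9·(+0.11047)/0.74990 + 309.5 = 401.1159, v = 408.6·(-0.06060)/0.74990 + 254.8 = 221.7790
M1: Pc = R·M1+t = (+0.28363, -0.02898, +0.68980); u = 621.9·(+0.28363)/0.68980 + 309.5 = 565.2122, v = 408.6·(-0.02898)/0.68980 + 254.8 = 237.6334
M2: Pc = R·M2+t = (+0.31993, -0.21120, +0.69850); u = 621.9·(+0.31993)/0.69850 + 309.5 = 594.3436, v = 408.6·(-0.21120)/0.69850 + 254.8 = 131.2564
M3: Pc = R·M3+t = (+0.14677, -0.24282, +0.75860); u = 621.9·(+0.14677)/0.75860 + 309.5 = 429.8216, v = 408.6·(-0.24282)/0.75860 + 254.8 = 124.0123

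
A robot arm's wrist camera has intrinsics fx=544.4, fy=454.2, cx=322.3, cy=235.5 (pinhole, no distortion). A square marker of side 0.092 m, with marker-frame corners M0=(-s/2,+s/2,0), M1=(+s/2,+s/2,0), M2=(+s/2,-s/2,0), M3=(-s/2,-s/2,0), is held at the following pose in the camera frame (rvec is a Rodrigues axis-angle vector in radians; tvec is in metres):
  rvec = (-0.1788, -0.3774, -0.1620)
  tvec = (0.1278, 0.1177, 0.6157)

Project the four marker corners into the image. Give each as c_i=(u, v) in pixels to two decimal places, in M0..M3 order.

c0=(409.11, 364.51) c1=(477.58, 349.09) c2=(459.53, 283.31) c3=(391.50, 294.60)

Intrinsics K: fx=544.4, fy=454.2, cx=322.3, cy=235.5
Marker side s = 0.092 m; corners in marker frame (Z=0):
  M0 = (-0.0460, +0.0460, 0)
  M1 = (+0.0460, +0.0460, 0)
  M2 = (+0.0460, -0.0460, 0)
  M3 = (-0.0460, -0.0460, 0)
rvec = (-0.1788, -0.3774, -0.1620), |rvec| = θ = 0.44793 rad = 25.665°
Rodrigues: sinθ=0.43310, 1−cosθ=0.09866; R = I + sinθ·[k]× + (1−cosθ)·[k]×²:
    [+0.91706 +0.18982 -0.35066]
    [-0.12346 +0.97138 +0.20294]
    [+0.37915 -0.14282 +0.91425]
t = (0.1278, 0.1177, 0.6157) m
M0: Pc = R·M0+t = (+0.09435, +0.16806, +0.59169); u = 544.4·(+0.09435)/0.59169 + 322.3 = 409.1062, v = 454.2·(+0.16806)/0.59169 + 235.5 = 364.5101
M1: Pc = R·M1+t = (+0.17872, +0.15670, +0.62657); u = 544.4·(+0.17872)/0.62657 + 322.3 = 477.5788, v = 454.2·(+0.15670)/0.62657 + 235.5 = 349.0946
M2: Pc = R·M2+t = (+0.16125, +0.06734, +0.63971); u = 544.4·(+0.16125)/0.63971 + 322.3 = 459.5282, v = 454.2·(+0.06734)/0.63971 + 235.5 = 283.3103
M3: Pc = R·M3+t = (+0.07688, +0.07870, +0.60483); u = 544.4·(+0.07688)/0.60483 + 322.3 = 391.5021, v = 454.2·(+0.07870)/0.60483 + 235.5 = 294.5970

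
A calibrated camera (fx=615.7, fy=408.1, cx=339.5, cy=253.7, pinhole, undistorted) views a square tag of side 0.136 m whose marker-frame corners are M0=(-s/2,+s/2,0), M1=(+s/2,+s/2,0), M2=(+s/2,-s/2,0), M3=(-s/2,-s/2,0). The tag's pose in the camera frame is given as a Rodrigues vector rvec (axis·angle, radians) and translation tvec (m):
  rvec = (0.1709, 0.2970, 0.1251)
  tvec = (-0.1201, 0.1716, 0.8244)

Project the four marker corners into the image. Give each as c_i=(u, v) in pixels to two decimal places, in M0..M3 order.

c0=(201.97, 362.42) c1=(292.68, 377.49) c2=(301.46, 312.97) c3=(207.59, 300.40)

Intrinsics K: fx=615.7, fy=408.1, cx=339.5, cy=253.7
Marker side s = 0.136 m; corners in marker frame (Z=0):
  M0 = (-0.0680, +0.0680, 0)
  M1 = (+0.0680, +0.0680, 0)
  M2 = (+0.0680, -0.0680, 0)
  M3 = (-0.0680, -0.0680, 0)
rvec = (0.1709, 0.2970, 0.1251), |rvec| = θ = 0.36478 rad = 20.900°
Rodrigues: sinθ=0.35675, 1−cosθ=0.06580; R = I + sinθ·[k]× + (1−cosθ)·[k]×²:
    [+0.94864 -0.09725 +0.30103]
    [+0.14744 +0.97782 -0.14876]
    [-0.27989 +0.18551 +0.94194]
t = (-0.1201, 0.1716, 0.8244) m
M0: Pc = R·M0+t = (-0.19122, +0.22807, +0.85605); u = 615.7·(-0.19122)/0.85605 + 339.5 = 201.9673, v = 408.1·(+0.22807)/0.85605 + 253.7 = 362.4249
M1: Pc = R·M1+t = (-0.06220, +0.24812, +0.81798); u = 615.7·(-0.06220)/0.81798 + 339.5 = 292.6780, v = 408.1·(+0.24812)/0.81798 + 253.7 = 377.4886
M2: Pc = R·M2+t = (-0.04898, +0.11513, +0.79275); u = 615.7·(-0.04898)/0.79275 + 339.5 = 301.4595, v = 408.1·(+0.11513)/0.79275 + 253.7 = 312.9698
M3: Pc = R·M3+t = (-0.17800, +0.09508, +0.83082); u = 615.7·(-0.17800)/0.83082 + 339.5 = 207.5919, v = 408.1·(+0.09508)/0.83082 + 253.7 = 300.4046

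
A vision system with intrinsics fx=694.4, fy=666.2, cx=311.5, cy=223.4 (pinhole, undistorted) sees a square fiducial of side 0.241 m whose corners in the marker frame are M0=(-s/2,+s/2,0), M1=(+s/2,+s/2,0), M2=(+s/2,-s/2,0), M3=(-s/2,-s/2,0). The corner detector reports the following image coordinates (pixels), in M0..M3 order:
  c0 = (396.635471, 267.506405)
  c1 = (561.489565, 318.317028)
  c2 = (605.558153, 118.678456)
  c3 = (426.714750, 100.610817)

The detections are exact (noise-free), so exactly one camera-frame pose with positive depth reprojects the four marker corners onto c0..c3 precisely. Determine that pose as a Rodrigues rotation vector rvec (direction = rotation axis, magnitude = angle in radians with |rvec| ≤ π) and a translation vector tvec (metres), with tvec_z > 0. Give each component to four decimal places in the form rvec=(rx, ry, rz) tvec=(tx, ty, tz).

Intrinsics K: fx=694.4, fy=666.2, cx=311.5, cy=223.4
Marker side s = 0.241 m; corners in marker frame (Z=0):
  M0 = (-0.1205, +0.1205, 0)
  M1 = (+0.1205, +0.1205, 0)
  M2 = (+0.1205, -0.1205, 0)
  M3 = (-0.1205, -0.1205, 0)
Detected image corners:
  c0 = (396.635471, 267.506405) px
  c1 = (561.489565, 318.317028) px
  c2 = (605.558153, 118.678456) px
  c3 = (426.714750, 100.610817) px
Planar DLT: solve 8×8 A·h = b for H (H[2,2]=1):
  H  [+327.59573 -66.08064 +489.20942]
  H  [-11.38000 +788.51480 +201.56052]
  H  [-0.77346 +0.17092 +1.00000]
B = K⁻¹H; ‖b₁‖=1.152068, ‖b₂‖=1.152068; λ = 2/(‖b₁‖+‖b₂‖) = 0.868004, sign → tz>0 ⇒ λ=+0.868004
r₁ = λ·B[:,0] = (+0.71066,+0.21030,-0.67136); r₂ = λ·B[:,1] = (-0.14915,+0.97762,+0.14836)
r₃ = r₁×r₂ = (+0.68754,-0.00530,+0.72613); SVD([r₁ r₂ r₃]) → R = UVᵀ:
  R  [+0.71066 -0.14915 +0.68754]
  R  [+0.21030 +0.97762 -0.00530]
  R  [-0.67136 +0.14836 +0.72613]
t = (+0.22214, -0.02846, +0.86800) m
tr R = 2.414412; θ = arccos((tr R − 1)/2) = 0.785258 rad = 44.992°
axis k = ((R−Rᵀ)₃₂, (R−Rᵀ)₁₃, (R−Rᵀ)₂₁) / (2 sinθ) = (+0.108664, +0.961025, +0.254210)
rvec = θ·k = (+0.085329, +0.754653, +0.199620)

rvec=(0.0853, 0.7547, 0.1996) tvec=(0.2221, -0.0285, 0.8680)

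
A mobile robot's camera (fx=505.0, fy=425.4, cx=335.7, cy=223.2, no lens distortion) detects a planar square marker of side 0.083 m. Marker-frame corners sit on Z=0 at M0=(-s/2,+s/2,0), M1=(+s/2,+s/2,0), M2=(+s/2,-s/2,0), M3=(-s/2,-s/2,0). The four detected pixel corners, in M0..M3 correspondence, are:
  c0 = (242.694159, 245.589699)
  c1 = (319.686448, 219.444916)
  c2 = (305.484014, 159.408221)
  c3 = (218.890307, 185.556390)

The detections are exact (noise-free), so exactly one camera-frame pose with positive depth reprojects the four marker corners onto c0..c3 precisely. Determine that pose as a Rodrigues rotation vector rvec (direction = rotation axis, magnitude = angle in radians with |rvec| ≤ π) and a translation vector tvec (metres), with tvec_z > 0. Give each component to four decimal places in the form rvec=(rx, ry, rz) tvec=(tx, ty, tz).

rvec=(0.6218, -0.3866, -0.2789) tvec=(-0.0590, -0.0217, 0.4759)

Intrinsics K: fx=505.0, fy=425.4, cx=335.7, cy=223.2
Marker side s = 0.083 m; corners in marker frame (Z=0):
  M0 = (-0.0415, +0.0415, 0)
  M1 = (+0.0415, +0.0415, 0)
  M2 = (+0.0415, -0.0415, 0)
  M3 = (-0.0415, -0.0415, 0)
Detected image corners:
  c0 = (242.694159, 245.589699) px
  c1 = (319.686448, 219.444916) px
  c2 = (305.484014, 159.408221) px
  c3 = (218.890307, 185.556390) px
Planar DLT: solve 8×8 A·h = b for H (H[2,2]=1):
  H  [+1134.17802 +576.59257 +273.14352]
  H  [-201.87190 +983.42180 +203.79679]
  H  [+0.55874 +1.28449 +1.00000]
B = K⁻¹H; ‖b₁‖=2.101241, ‖b₂‖=2.101241; λ = 2/(‖b₁‖+‖b₂‖) = 0.475909, sign → tz>0 ⇒ λ=+0.475909
r₁ = λ·B[:,0] = (+0.89208,-0.36536,+0.26591); r₂ = λ·B[:,1] = (+0.13702,+0.77945,+0.61130)
r₃ = r₁×r₂ = (-0.43061,-0.50889,+0.74539); SVD([r₁ r₂ r₃]) → R = UVᵀ:
  R  [+0.89208 +0.13702 -0.43061]
  R  [-0.36536 +0.77945 -0.50889]
  R  [+0.26591 +0.61130 +0.74539]
t = (-0.05895, -0.02171, +0.47591) m
tr R = 2.416918; θ = arccos((tr R − 1)/2) = 0.783484 rad = 44.890°
axis k = ((R−Rᵀ)₃₂, (R−Rᵀ)₁₃, (R−Rᵀ)₂₁) / (2 sinθ) = (+0.793615, -0.493457, -0.355914)
rvec = θ·k = (+0.621785, -0.386615, -0.278853)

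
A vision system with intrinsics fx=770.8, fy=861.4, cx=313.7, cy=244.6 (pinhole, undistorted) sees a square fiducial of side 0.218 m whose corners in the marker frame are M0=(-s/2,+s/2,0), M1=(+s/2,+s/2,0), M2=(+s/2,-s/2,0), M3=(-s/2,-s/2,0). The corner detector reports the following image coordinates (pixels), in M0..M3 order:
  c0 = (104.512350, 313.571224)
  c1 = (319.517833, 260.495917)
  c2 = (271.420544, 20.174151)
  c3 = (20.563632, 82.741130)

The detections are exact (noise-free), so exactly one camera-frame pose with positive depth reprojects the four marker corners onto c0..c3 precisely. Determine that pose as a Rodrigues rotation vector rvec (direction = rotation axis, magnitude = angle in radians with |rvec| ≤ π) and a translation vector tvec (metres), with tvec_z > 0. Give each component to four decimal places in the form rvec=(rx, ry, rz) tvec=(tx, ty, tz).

rvec=(0.5244, -0.0498, -0.2145) tvec=(-0.1214, -0.0544, 0.7076)

Intrinsics K: fx=770.8, fy=861.4, cx=313.7, cy=244.6
Marker side s = 0.218 m; corners in marker frame (Z=0):
  M0 = (-0.1090, +0.1090, 0)
  M1 = (+0.1090, +0.1090, 0)
  M2 = (+0.1090, -0.1090, 0)
  M3 = (-0.1090, -0.1090, 0)
Detected image corners:
  c0 = (104.512350, 313.571224) px
  c1 = (319.517833, 260.495917) px
  c2 = (271.420544, 20.174151) px
  c3 = (20.563632, 82.741130) px
Planar DLT: solve 8×8 A·h = b for H (H[2,2]=1):
  H  [+1060.20650 +429.88310 +181.41820]
  H  [-265.37661 +1200.60737 +178.38343]
  H  [-0.01078 +0.70908 +1.00000]
B = K⁻¹H; ‖b₁‖=1.413201, ‖b₂‖=1.413201; λ = 2/(‖b₁‖+‖b₂‖) = 0.707614, sign → tz>0 ⇒ λ=+0.707614
r₁ = λ·B[:,0] = (+0.97640,-0.21583,-0.00763); r₂ = λ·B[:,1] = (+0.19044,+0.84378,+0.50176)
r₃ = r₁×r₂ = (-0.10186,-0.49137,+0.86497); SVD([r₁ r₂ r₃]) → R = UVᵀ:
  R  [+0.97640 +0.19044 -0.10186]
  R  [-0.21583 +0.84378 -0.49137]
  R  [-0.00763 +0.50176 +0.86497]
t = (-0.12144, -0.05439, +0.70761) m
tr R = 2.685160; θ = arccos((tr R − 1)/2) = 0.568741 rad = 32.586°
axis k = ((R−Rᵀ)₃₂, (R−Rᵀ)₁₃, (R−Rᵀ)₂₁) / (2 sinθ) = (+0.922001, -0.087481, -0.377174)
rvec = θ·k = (+0.524380, -0.049754, -0.214514)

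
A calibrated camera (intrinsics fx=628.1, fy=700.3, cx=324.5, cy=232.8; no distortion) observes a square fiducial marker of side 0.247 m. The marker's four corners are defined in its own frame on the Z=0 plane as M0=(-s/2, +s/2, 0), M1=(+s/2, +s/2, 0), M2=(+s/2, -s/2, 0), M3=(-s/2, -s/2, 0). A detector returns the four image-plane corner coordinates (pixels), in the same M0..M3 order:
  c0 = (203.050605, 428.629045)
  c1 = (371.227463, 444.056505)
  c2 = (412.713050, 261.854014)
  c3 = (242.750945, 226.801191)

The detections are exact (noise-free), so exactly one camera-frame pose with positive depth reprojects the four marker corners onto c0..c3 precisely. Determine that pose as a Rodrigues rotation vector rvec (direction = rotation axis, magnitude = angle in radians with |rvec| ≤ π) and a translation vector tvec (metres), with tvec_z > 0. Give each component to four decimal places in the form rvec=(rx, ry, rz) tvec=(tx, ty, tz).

Intrinsics K: fx=628.1, fy=700.3, cx=324.5, cy=232.8
Marker side s = 0.247 m; corners in marker frame (Z=0):
  M0 = (-0.1235, +0.1235, 0)
  M1 = (+0.1235, +0.1235, 0)
  M2 = (+0.1235, -0.1235, 0)
  M3 = (-0.1235, -0.1235, 0)
Detected image corners:
  c0 = (203.050605, 428.629045) px
  c1 = (371.227463, 444.056505) px
  c2 = (412.713050, 261.854014) px
  c3 = (242.750945, 226.801191) px
Planar DLT: solve 8×8 A·h = b for H (H[2,2]=1):
  H  [+806.07874 -122.17038 +311.22122]
  H  [+236.17732 +822.33022 +342.58523]
  H  [+0.39569 +0.13775 +1.00000]
B = K⁻¹H; ‖b₁‖=1.167469, ‖b₂‖=1.167469; λ = 2/(‖b₁‖+‖b₂‖) = 0.856554, sign → tz>0 ⇒ λ=+0.856554
r₁ = λ·B[:,0] = (+0.92416,+0.17620,+0.33893); r₂ = λ·B[:,1] = (-0.22757,+0.96659,+0.11799)
r₃ = r₁×r₂ = (-0.30681,-0.18617,+0.93338); SVD([r₁ r₂ r₃]) → R = UVᵀ:
  R  [+0.92416 -0.22757 -0.30681]
  R  [+0.17620 +0.96659 -0.18617]
  R  [+0.33893 +0.11799 +0.93338]
t = (-0.01811, +0.13428, +0.85655) m
tr R = 2.824136; θ = arccos((tr R − 1)/2) = 0.422497 rad = 24.207°
axis k = ((R−Rᵀ)₃₂, (R−Rᵀ)₁₃, (R−Rᵀ)₂₁) / (2 sinθ) = (+0.370899, -0.787413, +0.492357)
rvec = θ·k = (+0.156704, -0.332679, +0.208019)

rvec=(0.1567, -0.3327, 0.2080) tvec=(-0.0181, 0.1343, 0.8566)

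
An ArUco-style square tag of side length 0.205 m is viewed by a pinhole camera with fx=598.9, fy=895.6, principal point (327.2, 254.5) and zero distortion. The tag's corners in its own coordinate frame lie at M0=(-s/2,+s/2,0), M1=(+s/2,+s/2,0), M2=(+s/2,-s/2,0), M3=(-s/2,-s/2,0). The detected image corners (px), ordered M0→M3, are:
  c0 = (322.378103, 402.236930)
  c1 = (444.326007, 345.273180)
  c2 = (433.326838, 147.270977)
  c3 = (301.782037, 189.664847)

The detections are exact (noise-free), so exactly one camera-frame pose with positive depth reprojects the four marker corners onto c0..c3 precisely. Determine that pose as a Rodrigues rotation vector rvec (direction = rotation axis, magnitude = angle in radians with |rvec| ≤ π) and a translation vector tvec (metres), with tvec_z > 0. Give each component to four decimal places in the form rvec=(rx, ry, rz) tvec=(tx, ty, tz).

rvec=(0.2433, -0.3981, -0.1847) tvec=(0.0728, 0.0179, 0.8503)

Intrinsics K: fx=598.9, fy=895.6, cx=327.2, cy=254.5
Marker side s = 0.205 m; corners in marker frame (Z=0):
  M0 = (-0.1025, +0.1025, 0)
  M1 = (+0.1025, +0.1025, 0)
  M2 = (+0.1025, -0.1025, 0)
  M3 = (-0.1025, -0.1025, 0)
Detected image corners:
  c0 = (322.378103, 402.236930) px
  c1 = (444.326007, 345.273180) px
  c2 = (433.326838, 147.270977) px
  c3 = (301.782037, 189.664847) px
Planar DLT: solve 8×8 A·h = b for H (H[2,2]=1):
  H  [+776.27143 +194.93449 +378.45627]
  H  [-128.85255 +1085.70808 +273.36639]
  H  [+0.42284 +0.31665 +1.00000]
B = K⁻¹H; ‖b₁‖=1.176031, ‖b₂‖=1.176031; λ = 2/(‖b₁‖+‖b₂‖) = 0.850317, sign → tz>0 ⇒ λ=+0.850317
r₁ = λ·B[:,0] = (+0.90572,-0.22451,+0.35955); r₂ = λ·B[:,1] = (+0.12967,+0.95430,+0.26925)
r₃ = r₁×r₂ = (-0.40357,-0.19725,+0.89344); SVD([r₁ r₂ r₃]) → R = UVᵀ:
  R  [+0.90572 +0.12967 -0.40357]
  R  [-0.22451 +0.95430 -0.19725]
  R  [+0.35955 +0.26925 +0.89344]
t = (+0.07277, +0.01791, +0.85032) m
tr R = 2.753453; θ = arccos((tr R − 1)/2) = 0.501783 rad = 28.750°
axis k = ((R−Rᵀ)₃₂, (R−Rᵀ)₁₃, (R−Rᵀ)₂₁) / (2 sinθ) = (+0.484937, -0.793275, -0.368173)
rvec = θ·k = (+0.243333, -0.398052, -0.184743)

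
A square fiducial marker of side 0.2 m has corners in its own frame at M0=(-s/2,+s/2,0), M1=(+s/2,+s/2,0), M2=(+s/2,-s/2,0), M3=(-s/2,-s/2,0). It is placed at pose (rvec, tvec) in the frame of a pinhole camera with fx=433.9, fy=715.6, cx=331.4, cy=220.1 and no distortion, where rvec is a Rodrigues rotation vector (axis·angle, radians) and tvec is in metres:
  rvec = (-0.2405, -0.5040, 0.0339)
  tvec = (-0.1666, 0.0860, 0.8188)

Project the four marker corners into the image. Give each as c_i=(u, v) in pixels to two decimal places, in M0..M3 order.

c0=(185.47, 386.63) c1=(292.09, 383.38) c2=(291.55, 218.49) c3=(191.22, 201.88)

Intrinsics K: fx=433.9, fy=715.6, cx=331.4, cy=220.1
Marker side s = 0.2 m; corners in marker frame (Z=0):
  M0 = (-0.1000, +0.1000, 0)
  M1 = (+0.1000, +0.1000, 0)
  M2 = (+0.1000, -0.1000, 0)
  M3 = (-0.1000, -0.1000, 0)
rvec = (-0.2405, -0.5040, 0.0339), |rvec| = θ = 0.55947 rad = 32.055°
Rodrigues: sinθ=0.53074, 1−cosθ=0.15246; R = I + sinθ·[k]× + (1−cosθ)·[k]×²:
    [+0.87571 +0.02688 -0.48209]
    [+0.09120 +0.97127 +0.21983]
    [+0.47414 -0.23647 +0.84810]
t = (-0.1666, 0.0860, 0.8188) m
M0: Pc = R·M0+t = (-0.25148, +0.17401, +0.74774); u = 433.9·(-0.25148)/0.74774 + 331.4 = 185.4688, v = 715.6·(+0.17401)/0.74774 + 220.1 = 386.6277
M1: Pc = R·M1+t = (-0.07634, +0.19225, +0.84257); u = 433.9·(-0.07634)/0.84257 + 331.4 = 292.0866, v = 715.6·(+0.19225)/0.84257 + 220.1 = 383.3769
M2: Pc = R·M2+t = (-0.08172, -0.00201, +0.88986); u = 433.9·(-0.08172)/0.88986 + 331.4 = 291.5544, v = 715.6·(-0.00201)/0.88986 + 220.1 = 218.4863
M3: Pc = R·M3+t = (-0.25686, -0.02025, +0.79503); u = 433.9·(-0.25686)/0.79503 + 331.4 = 191.2155, v = 715.6·(-0.02025)/0.79503 + 220.1 = 201.8762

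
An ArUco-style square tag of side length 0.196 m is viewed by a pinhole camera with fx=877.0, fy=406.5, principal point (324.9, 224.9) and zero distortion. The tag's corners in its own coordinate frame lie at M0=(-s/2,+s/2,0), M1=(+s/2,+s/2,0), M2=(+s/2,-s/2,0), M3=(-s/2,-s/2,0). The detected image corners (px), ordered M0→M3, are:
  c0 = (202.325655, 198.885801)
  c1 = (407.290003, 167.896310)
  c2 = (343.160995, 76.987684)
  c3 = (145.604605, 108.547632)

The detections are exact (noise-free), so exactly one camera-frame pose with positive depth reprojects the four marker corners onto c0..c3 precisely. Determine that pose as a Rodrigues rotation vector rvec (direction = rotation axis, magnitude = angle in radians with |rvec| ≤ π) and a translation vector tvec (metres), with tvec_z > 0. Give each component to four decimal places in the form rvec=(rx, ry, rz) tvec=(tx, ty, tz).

Intrinsics K: fx=877.0, fy=406.5, cx=324.9, cy=224.9
Marker side s = 0.196 m; corners in marker frame (Z=0):
  M0 = (-0.0980, +0.0980, 0)
  M1 = (+0.0980, +0.0980, 0)
  M2 = (+0.0980, -0.0980, 0)
  M3 = (-0.0980, -0.0980, 0)
Detected image corners:
  c0 = (202.325655, 198.885801) px
  c1 = (407.290003, 167.896310) px
  c2 = (343.160995, 76.987684) px
  c3 = (145.604605, 108.547632) px
Planar DLT: solve 8×8 A·h = b for H (H[2,2]=1):
  H  [+1002.42310 +263.80126 +273.25124]
  H  [-171.71485 +440.06203 +137.49712]
  H  [-0.08783 -0.16143 +1.00000]
B = K⁻¹H; ‖b₁‖=1.236682, ‖b₂‖=1.236682; λ = 2/(‖b₁‖+‖b₂‖) = 0.808615, sign → tz>0 ⇒ λ=+0.808615
r₁ = λ·B[:,0] = (+0.95057,-0.30229,-0.07102); r₂ = λ·B[:,1] = (+0.29159,+0.94760,-0.13053)
r₃ = r₁×r₂ = (+0.10675,+0.10337,+0.98890); SVD([r₁ r₂ r₃]) → R = UVᵀ:
  R  [+0.95057 +0.29159 +0.10675]
  R  [-0.30229 +0.94760 +0.10337]
  R  [-0.07102 -0.13053 +0.98890]
t = (-0.04762, -0.17386, +0.80862) m
tr R = 2.887061; θ = arccos((tr R − 1)/2) = 0.337666 rad = 19.347°
axis k = ((R−Rᵀ)₃₂, (R−Rᵀ)₁₃, (R−Rᵀ)₂₁) / (2 sinθ) = (-0.353024, +0.268304, -0.896318)
rvec = θ·k = (-0.119204, +0.090597, -0.302656)

rvec=(-0.1192, 0.0906, -0.3027) tvec=(-0.0476, -0.1739, 0.8086)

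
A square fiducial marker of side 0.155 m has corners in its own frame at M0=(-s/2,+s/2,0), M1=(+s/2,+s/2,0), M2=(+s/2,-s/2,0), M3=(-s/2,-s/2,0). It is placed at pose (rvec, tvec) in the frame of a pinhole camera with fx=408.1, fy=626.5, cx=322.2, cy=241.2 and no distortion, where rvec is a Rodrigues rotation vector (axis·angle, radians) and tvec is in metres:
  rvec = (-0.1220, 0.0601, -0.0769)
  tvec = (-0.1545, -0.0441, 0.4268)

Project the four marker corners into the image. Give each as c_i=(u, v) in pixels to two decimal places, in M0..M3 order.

c0=(103.39, 298.90) c1=(251.32, 281.22) c2=(243.79, 57.05) c3=(102.45, 78.31)

Intrinsics K: fx=408.1, fy=626.5, cx=322.2, cy=241.2
Marker side s = 0.155 m; corners in marker frame (Z=0):
  M0 = (-0.0775, +0.0775, 0)
  M1 = (+0.0775, +0.0775, 0)
  M2 = (+0.0775, -0.0775, 0)
  M3 = (-0.0775, -0.0775, 0)
rvec = (-0.1220, 0.0601, -0.0769), |rvec| = θ = 0.15624 rad = 8.952°
Rodrigues: sinθ=0.15560, 1−cosθ=0.01218; R = I + sinθ·[k]× + (1−cosθ)·[k]×²:
    [+0.99525 +0.07293 +0.06454]
    [-0.08025 +0.98962 +0.11920]
    [-0.05517 -0.12381 +0.99077]
t = (-0.1545, -0.0441, 0.4268) m
M0: Pc = R·M0+t = (-0.22598, +0.03881, +0.42148); u = 408.1·(-0.22598)/0.42148 + 322.2 = 103.3945, v = 626.5·(+0.03881)/0.42148 + 241.2 = 298.8954
M1: Pc = R·M1+t = (-0.07172, +0.02638, +0.41293); u = 408.1·(-0.07172)/0.41293 + 322.2 = 251.3223, v = 626.5·(+0.02638)/0.41293 + 241.2 = 281.2190
M2: Pc = R·M2+t = (-0.08302, -0.12701, +0.43212); u = 408.1·(-0.08302)/0.43212 + 322.2 = 243.7943, v = 626.5·(-0.12701)/0.43212 + 241.2 = 57.0500
M3: Pc = R·M3+t = (-0.23728, -0.11458, +0.44067); u = 408.1·(-0.23728)/0.44067 + 322.2 = 102.4547, v = 626.5·(-0.11458)/0.44067 + 241.2 = 78.3070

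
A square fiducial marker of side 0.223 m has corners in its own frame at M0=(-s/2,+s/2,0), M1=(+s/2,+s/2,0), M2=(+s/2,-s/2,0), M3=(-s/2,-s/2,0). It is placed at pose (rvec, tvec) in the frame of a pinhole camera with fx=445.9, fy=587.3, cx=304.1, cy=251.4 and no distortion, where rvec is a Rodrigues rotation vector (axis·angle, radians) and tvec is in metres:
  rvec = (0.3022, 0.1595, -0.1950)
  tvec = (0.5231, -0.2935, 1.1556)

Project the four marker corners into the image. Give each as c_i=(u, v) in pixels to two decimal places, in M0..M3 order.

Intrinsics K: fx=445.9, fy=587.3, cx=304.1, cy=251.4
Marker side s = 0.223 m; corners in marker frame (Z=0):
  M0 = (-0.1115, +0.1115, 0)
  M1 = (+0.1115, +0.1115, 0)
  M2 = (+0.1115, -0.1115, 0)
  M3 = (-0.1115, -0.1115, 0)
rvec = (0.3022, 0.1595, -0.1950), |rvec| = θ = 0.39343 rad = 22.542°
Rodrigues: sinθ=0.38336, 1−cosθ=0.07640; R = I + sinθ·[k]× + (1−cosθ)·[k]×²:
    [+0.96867 +0.21380 +0.12633]
    [-0.16622 +0.93616 -0.30982]
    [-0.18450 +0.27911 +0.94237]
t = (0.5231, -0.2935, 1.1556) m
M0: Pc = R·M0+t = (+0.43893, -0.17059, +1.20729); u = 445.9·(+0.43893)/1.20729 + 304.1 = 466.2143, v = 587.3·(-0.17059)/1.20729 + 251.4 = 168.4169
M1: Pc = R·M1+t = (+0.65495, -0.20765, +1.16615); u = 445.9·(+0.65495)/1.16615 + 304.1 = 554.5314, v = 587.3·(-0.20765)/1.16615 + 251.4 = 146.8216
M2: Pc = R·M2+t = (+0.60727, -0.41641, +1.10391); u = 445.9·(+0.60727)/1.10391 + 304.1 = 549.3934, v = 587.3·(-0.41641)/1.10391 + 251.4 = 29.8594
M3: Pc = R·M3+t = (+0.39125, -0.37935, +1.14505); u = 445.9·(+0.39125)/1.14505 + 304.1 = 456.4602, v = 587.3·(-0.37935)/1.14505 + 251.4 = 56.8313

c0=(466.21, 168.42) c1=(554.53, 146.82) c2=(549.39, 29.86) c3=(456.46, 56.83)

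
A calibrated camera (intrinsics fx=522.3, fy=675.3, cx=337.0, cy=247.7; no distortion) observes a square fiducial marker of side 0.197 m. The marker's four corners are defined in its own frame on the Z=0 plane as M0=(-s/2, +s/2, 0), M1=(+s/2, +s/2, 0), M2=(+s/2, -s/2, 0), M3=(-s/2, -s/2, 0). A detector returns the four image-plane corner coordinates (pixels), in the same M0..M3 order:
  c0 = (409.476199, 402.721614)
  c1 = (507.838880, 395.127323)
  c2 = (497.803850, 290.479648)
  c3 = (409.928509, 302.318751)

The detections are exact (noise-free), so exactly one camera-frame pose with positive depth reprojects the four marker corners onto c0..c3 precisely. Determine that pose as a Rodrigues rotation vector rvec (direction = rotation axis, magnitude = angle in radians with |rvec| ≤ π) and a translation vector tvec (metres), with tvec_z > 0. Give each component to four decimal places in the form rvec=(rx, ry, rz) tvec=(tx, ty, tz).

Intrinsics K: fx=522.3, fy=675.3, cx=337.0, cy=247.7
Marker side s = 0.197 m; corners in marker frame (Z=0):
  M0 = (-0.0985, +0.0985, 0)
  M1 = (+0.0985, +0.0985, 0)
  M2 = (+0.0985, -0.0985, 0)
  M3 = (-0.0985, -0.0985, 0)
Detected image corners:
  c0 = (409.476199, 402.721614) px
  c1 = (507.838880, 395.127323) px
  c2 = (497.803850, 290.479648) px
  c3 = (409.928509, 302.318751) px
Planar DLT: solve 8×8 A·h = b for H (H[2,2]=1):
  H  [+351.19597 -231.03270 +454.92371]
  H  [-141.37289 +326.10466 +344.96939]
  H  [-0.26306 -0.55815 +1.00000]
B = K⁻¹H; ‖b₁‖=0.889458, ‖b₂‖=0.889458; λ = 2/(‖b₁‖+‖b₂‖) = 1.124281, sign → tz>0 ⇒ λ=+1.124281
r₁ = λ·B[:,0] = (+0.94680,-0.12688,-0.29576); r₂ = λ·B[:,1] = (-0.09242,+0.77309,-0.62752)
r₃ = r₁×r₂ = (+0.30827,+0.62147,+0.72024); SVD([r₁ r₂ r₃]) → R = UVᵀ:
  R  [+0.94680 -0.09242 +0.30827]
  R  [-0.12688 +0.77309 +0.62147]
  R  [-0.29576 -0.62752 +0.72024]
t = (+0.25384, +0.16194, +1.12428) m
tr R = 2.440131; θ = arccos((tr R − 1)/2) = 0.766899 rad = 43.940°
axis k = ((R−Rᵀ)₃₂, (R−Rᵀ)₁₃, (R−Rᵀ)₂₁) / (2 sinθ) = (-0.899973, +0.435237, -0.024833)
rvec = θ·k = (-0.690189, +0.333783, -0.019044)

rvec=(-0.6902, 0.3338, -0.0190) tvec=(0.2538, 0.1619, 1.1243)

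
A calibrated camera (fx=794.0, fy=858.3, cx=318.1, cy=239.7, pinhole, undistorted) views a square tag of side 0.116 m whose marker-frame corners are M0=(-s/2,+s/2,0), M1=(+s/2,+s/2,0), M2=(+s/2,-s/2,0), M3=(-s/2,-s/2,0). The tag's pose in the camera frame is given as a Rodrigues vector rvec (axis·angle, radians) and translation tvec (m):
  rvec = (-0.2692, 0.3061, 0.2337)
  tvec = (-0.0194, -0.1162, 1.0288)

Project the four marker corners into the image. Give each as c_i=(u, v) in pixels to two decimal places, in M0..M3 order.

Intrinsics K: fx=794.0, fy=858.3, cx=318.1, cy=239.7
Marker side s = 0.116 m; corners in marker frame (Z=0):
  M0 = (-0.0580, +0.0580, 0)
  M1 = (+0.0580, +0.0580, 0)
  M2 = (+0.0580, -0.0580, 0)
  M3 = (-0.0580, -0.0580, 0)
rvec = (-0.2692, 0.3061, 0.2337), |rvec| = θ = 0.46987 rad = 26.922°
Rodrigues: sinθ=0.45277, 1−cosθ=0.10837; R = I + sinθ·[k]× + (1−cosθ)·[k]×²:
    [+0.92720 -0.26564 +0.26408]
    [+0.18475 +0.93762 +0.29452]
    [-0.32584 -0.22429 +0.91843]
t = (-0.0194, -0.1162, 1.0288) m
M0: Pc = R·M0+t = (-0.08858, -0.07253, +1.03469); u = 794.0·(-0.08858)/1.03469 + 318.1 = 250.1218, v = 858.3·(-0.07253)/1.03469 + 239.7 = 179.5318
M1: Pc = R·M1+t = (+0.01897, -0.05110, +0.99689); u = 794.0·(+0.01897)/0.99689 + 318.1 = 333.2093, v = 858.3·(-0.05110)/0.99689 + 239.7 = 195.7017
M2: Pc = R·M2+t = (+0.04978, -0.15987, +1.02291); u = 794.0·(+0.04978)/1.02291 + 318.1 = 356.7438, v = 858.3·(-0.15987)/1.02291 + 239.7 = 105.5597
M3: Pc = R·M3+t = (-0.05777, -0.18130, +1.06071); u = 794.0·(-0.05777)/1.06071 + 318.1 = 274.8558, v = 858.3·(-0.18130)/1.06071 + 239.7 = 92.9985

c0=(250.12, 179.53) c1=(333.21, 195.70) c2=(356.74, 105.56) c3=(274.86, 93.00)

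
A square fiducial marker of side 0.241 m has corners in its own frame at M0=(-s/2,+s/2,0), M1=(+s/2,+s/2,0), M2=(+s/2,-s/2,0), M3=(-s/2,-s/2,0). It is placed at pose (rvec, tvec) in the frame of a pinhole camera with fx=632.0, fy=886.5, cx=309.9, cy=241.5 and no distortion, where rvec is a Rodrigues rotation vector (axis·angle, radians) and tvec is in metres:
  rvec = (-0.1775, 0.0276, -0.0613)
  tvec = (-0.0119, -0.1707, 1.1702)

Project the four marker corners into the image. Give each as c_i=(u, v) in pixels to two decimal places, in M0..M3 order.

Intrinsics K: fx=632.0, fy=886.5, cx=309.9, cy=241.5
Marker side s = 0.241 m; corners in marker frame (Z=0):
  M0 = (-0.1205, +0.1205, 0)
  M1 = (+0.1205, +0.1205, 0)
  M2 = (+0.1205, -0.1205, 0)
  M3 = (-0.1205, -0.1205, 0)
rvec = (-0.1775, 0.0276, -0.0613), |rvec| = θ = 0.18980 rad = 10.875°
Rodrigues: sinθ=0.18867, 1−cosθ=0.01796; R = I + sinθ·[k]× + (1−cosθ)·[k]×²:
    [+0.99775 +0.05849 +0.03286]
    [-0.06337 +0.98242 +0.17559]
    [-0.02201 -0.17728 +0.98391]
t = (-0.0119, -0.1707, 1.1702) m
M0: Pc = R·M0+t = (-0.12508, -0.04468, +1.15149); u = 632.0·(-0.12508)/1.15149 + 309.9 = 241.2491, v = 886.5·(-0.04468)/1.15149 + 241.5 = 207.1009
M1: Pc = R·M1+t = (+0.11538, -0.05995, +1.14619); u = 632.0·(+0.11538)/1.14619 + 309.9 = 373.5180, v = 886.5·(-0.05995)/1.14619 + 241.5 = 195.1288
M2: Pc = R·M2+t = (+0.10128, -0.29672, +1.18891); u = 632.0·(+0.10128)/1.18891 + 309.9 = 363.7386, v = 886.5·(-0.29672)/1.18891 + 241.5 = 20.2546
M3: Pc = R·M3+t = (-0.13918, -0.28145, +1.19421); u = 632.0·(-0.13918)/1.19421 + 309.9 = 236.2452, v = 886.5·(-0.28145)/1.19421 + 241.5 = 32.5752

c0=(241.25, 207.10) c1=(373.52, 195.13) c2=(363.74, 20.25) c3=(236.25, 32.58)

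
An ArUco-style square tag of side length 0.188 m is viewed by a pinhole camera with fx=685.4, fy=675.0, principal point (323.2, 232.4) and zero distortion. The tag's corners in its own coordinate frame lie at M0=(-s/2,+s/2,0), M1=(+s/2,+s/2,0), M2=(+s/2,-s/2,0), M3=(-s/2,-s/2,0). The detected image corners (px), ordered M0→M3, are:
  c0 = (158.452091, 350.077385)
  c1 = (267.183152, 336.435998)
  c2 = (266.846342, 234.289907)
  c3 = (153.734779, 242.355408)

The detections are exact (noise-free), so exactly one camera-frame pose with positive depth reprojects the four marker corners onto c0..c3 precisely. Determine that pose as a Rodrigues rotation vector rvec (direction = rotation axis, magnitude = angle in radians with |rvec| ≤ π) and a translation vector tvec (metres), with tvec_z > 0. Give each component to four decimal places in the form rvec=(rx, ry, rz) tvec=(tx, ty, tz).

rvec=(0.2365, -0.3644, -0.0272) tvec=(-0.1849, 0.1011, 1.1520)

Intrinsics K: fx=685.4, fy=675.0, cx=323.2, cy=232.4
Marker side s = 0.188 m; corners in marker frame (Z=0):
  M0 = (-0.0940, +0.0940, 0)
  M1 = (+0.0940, +0.0940, 0)
  M2 = (+0.0940, -0.0940, 0)
  M3 = (-0.0940, -0.0940, 0)
Detected image corners:
  c0 = (158.452091, 350.077385) px
  c1 = (267.183152, 336.435998) px
  c2 = (266.846342, 234.289907) px
  c3 = (153.734779, 242.355408) px
Planar DLT: solve 8×8 A·h = b for H (H[2,2]=1):
  H  [+654.02408 +56.08557 +213.16127]
  H  [+30.28562 +616.80914 +291.63667]
  H  [+0.30366 +0.20315 +1.00000]
B = K⁻¹H; ‖b₁‖=0.868069, ‖b₂‖=0.868069; λ = 2/(‖b₁‖+‖b₂‖) = 1.151982, sign → tz>0 ⇒ λ=+1.151982
r₁ = λ·B[:,0] = (+0.93430,-0.06875,+0.34981); r₂ = λ·B[:,1] = (-0.01609,+0.97210,+0.23402)
r₃ = r₁×r₂ = (-0.35613,-0.22427,+0.90712); SVD([r₁ r₂ r₃]) → R = UVᵀ:
  R  [+0.93430 -0.01609 -0.35613]
  R  [-0.06875 +0.97210 -0.22427]
  R  [+0.34981 +0.23402 +0.90712]
t = (-0.18495, +0.10110, +1.15198) m
tr R = 2.813517; θ = arccos((tr R − 1)/2) = 0.435265 rad = 24.939°
axis k = ((R−Rᵀ)₃₂, (R−Rᵀ)₁₃, (R−Rᵀ)₂₁) / (2 sinθ) = (+0.543450, -0.837116, -0.062449)
rvec = θ·k = (+0.236544, -0.364367, -0.027182)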